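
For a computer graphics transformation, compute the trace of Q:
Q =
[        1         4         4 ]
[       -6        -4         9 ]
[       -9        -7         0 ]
tr(Q) = 1 - 4 + 0 = -3

The trace of a square matrix is the sum of its diagonal entries.
Diagonal entries of Q: Q[0][0] = 1, Q[1][1] = -4, Q[2][2] = 0.
tr(Q) = 1 - 4 + 0 = -3.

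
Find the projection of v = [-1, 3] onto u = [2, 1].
[2/5, 1/5]

The projection of v onto u is proj_u(v) = ((v·u) / (u·u)) · u.
v·u = (-1)*(2) + (3)*(1) = 1.
u·u = (2)*(2) + (1)*(1) = 5.
coefficient = 1 / 5 = 1/5.
proj_u(v) = 1/5 · [2, 1] = [2/5, 1/5].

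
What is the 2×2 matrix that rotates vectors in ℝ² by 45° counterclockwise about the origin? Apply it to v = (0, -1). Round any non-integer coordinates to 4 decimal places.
R = [[√2/2, -√2/2], [√2/2, √2/2]]; R·v = (0.7071, -0.7071)

A counterclockwise rotation by angle θ in ℝ² has matrix R(θ) = [[cos θ, -sin θ], [sin θ, cos θ]].
For θ = 45°: cos θ = √2/2, sin θ = √2/2.
R(45°) = [[√2/2, -√2/2], [√2/2, √2/2]].
R·v = [√2/2·0 + (-√2/2)·-1, √2/2·0 + √2/2·-1] = (0.7071, -0.7071).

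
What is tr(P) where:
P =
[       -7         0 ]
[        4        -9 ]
tr(P) = -7 - 9 = -16

The trace of a square matrix is the sum of its diagonal entries.
Diagonal entries of P: P[0][0] = -7, P[1][1] = -9.
tr(P) = -7 - 9 = -16.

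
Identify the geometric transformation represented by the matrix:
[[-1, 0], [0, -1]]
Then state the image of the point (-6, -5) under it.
rotation by 180° (or reflection through origin); image of (-6, -5) is (6, 5)

This matches the form [[cos θ, -sin θ], [sin θ, cos θ]] of a rotation matrix; reading off cos θ and sin θ gives the angle.
The matrix [[-1, 0], [0, -1]] represents: rotation by 180° (or reflection through origin).
Applying it to (-6, -5): [-1·-6 + 0·-5, 0·-6 + -1·-5] = (6, 5).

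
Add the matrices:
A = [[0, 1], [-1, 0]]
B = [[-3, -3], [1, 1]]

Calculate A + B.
[[-3, -2], [0, 1]]

Add corresponding elements:
(0)+(-3)=-3
(1)+(-3)=-2
(-1)+(1)=0
(0)+(1)=1
A + B = [[-3, -2], [0, 1]]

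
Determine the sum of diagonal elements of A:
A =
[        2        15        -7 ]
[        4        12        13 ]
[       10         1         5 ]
tr(A) = 2 + 12 + 5 = 19

The trace of a square matrix is the sum of its diagonal entries.
Diagonal entries of A: A[0][0] = 2, A[1][1] = 12, A[2][2] = 5.
tr(A) = 2 + 12 + 5 = 19.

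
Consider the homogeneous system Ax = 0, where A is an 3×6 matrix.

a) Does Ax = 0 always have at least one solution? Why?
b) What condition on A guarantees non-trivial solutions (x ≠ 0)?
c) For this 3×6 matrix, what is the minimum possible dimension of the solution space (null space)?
a) Yes, x = 0 is always a solution. b) When A has linearly dependent columns (rank < n). c) Minimum nullity = 3.

a) x = 0 satisfies A·0 = 0, so the zero vector is always a solution.
b) Non-trivial solutions exist iff the columns of A are linearly dependent, equivalently rank(A) < n (the number of columns).
c) By rank-nullity, rank(A) + nullity(A) = n = 6. Since A has only 3 rows, rank(A) ≤ 3, so nullity(A) ≥ 6 - 3 = 3.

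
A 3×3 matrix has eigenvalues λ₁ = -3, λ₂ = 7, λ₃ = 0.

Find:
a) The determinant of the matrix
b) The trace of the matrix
det = 0, trace = 4

Two standard eigenvalue identities:
- det(A) equals the product of the eigenvalues (counted with multiplicity).
- trace(A) equals the sum of the eigenvalues.
det(A) = (-3)*(7)*(0) = 0.
trace(A) = -3 + 7 + 0 = 4.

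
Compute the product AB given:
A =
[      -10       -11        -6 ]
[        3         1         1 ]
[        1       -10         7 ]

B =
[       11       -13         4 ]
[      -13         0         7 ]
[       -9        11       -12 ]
AB =
[       87        64       -45 ]
[       11       -28         7 ]
[       78        64      -150 ]

Matrix multiplication: (AB)[i][j] = sum over k of A[i][k] * B[k][j].
  (AB)[0][0] = (-10)*(11) + (-11)*(-13) + (-6)*(-9) = 87
  (AB)[0][1] = (-10)*(-13) + (-11)*(0) + (-6)*(11) = 64
  (AB)[0][2] = (-10)*(4) + (-11)*(7) + (-6)*(-12) = -45
  (AB)[1][0] = (3)*(11) + (1)*(-13) + (1)*(-9) = 11
  (AB)[1][1] = (3)*(-13) + (1)*(0) + (1)*(11) = -28
  (AB)[1][2] = (3)*(4) + (1)*(7) + (1)*(-12) = 7
  (AB)[2][0] = (1)*(11) + (-10)*(-13) + (7)*(-9) = 78
  (AB)[2][1] = (1)*(-13) + (-10)*(0) + (7)*(11) = 64
  (AB)[2][2] = (1)*(4) + (-10)*(7) + (7)*(-12) = -150
AB =
[       87        64       -45 ]
[       11       -28         7 ]
[       78        64      -150 ]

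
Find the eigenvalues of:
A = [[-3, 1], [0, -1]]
λ = -3, -1

Solve det(A - λI) = 0. For a 2×2 matrix this is λ² - (trace)λ + det = 0.
trace(A) = -3 - 1 = -4.
det(A) = (-3)*(-1) - (1)*(0) = 3 - 0 = 3.
Characteristic equation: λ² - (-4)λ + (3) = 0.
Discriminant: (-4)² - 4*(3) = 16 - 12 = 4.
Roots: λ = (-4 ± √4) / 2 = -3, -1.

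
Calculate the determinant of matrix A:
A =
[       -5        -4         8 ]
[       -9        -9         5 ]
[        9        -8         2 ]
det(A) = 862

Expand along row 0 (cofactor expansion): det(A) = a*(e*i - f*h) - b*(d*i - f*g) + c*(d*h - e*g), where the 3×3 is [[a, b, c], [d, e, f], [g, h, i]].
Minor M_00 = (-9)*(2) - (5)*(-8) = -18 + 40 = 22.
Minor M_01 = (-9)*(2) - (5)*(9) = -18 - 45 = -63.
Minor M_02 = (-9)*(-8) - (-9)*(9) = 72 + 81 = 153.
det(A) = (-5)*(22) - (-4)*(-63) + (8)*(153) = -110 - 252 + 1224 = 862.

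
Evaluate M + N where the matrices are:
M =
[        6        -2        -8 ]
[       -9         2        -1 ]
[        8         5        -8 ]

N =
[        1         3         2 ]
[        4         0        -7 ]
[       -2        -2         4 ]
M + N =
[        7         1        -6 ]
[       -5         2        -8 ]
[        6         3        -4 ]

Matrix addition is elementwise: (M+N)[i][j] = M[i][j] + N[i][j].
  (M+N)[0][0] = (6) + (1) = 7
  (M+N)[0][1] = (-2) + (3) = 1
  (M+N)[0][2] = (-8) + (2) = -6
  (M+N)[1][0] = (-9) + (4) = -5
  (M+N)[1][1] = (2) + (0) = 2
  (M+N)[1][2] = (-1) + (-7) = -8
  (M+N)[2][0] = (8) + (-2) = 6
  (M+N)[2][1] = (5) + (-2) = 3
  (M+N)[2][2] = (-8) + (4) = -4
M + N =
[        7         1        -6 ]
[       -5         2        -8 ]
[        6         3        -4 ]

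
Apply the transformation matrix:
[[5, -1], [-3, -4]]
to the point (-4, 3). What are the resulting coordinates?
(-23, 0)

Matrix multiplication:
[[5, -1], [-3, -4]] × [-4, 3]ᵀ
= [5×-4 + -1×3, -3×-4 + -4×3]ᵀ
= [-23.0000, 0.0000]ᵀ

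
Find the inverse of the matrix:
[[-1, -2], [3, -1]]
[[-1/7, 2/7], [-3/7, -1/7]]

For [[a,b],[c,d]], inverse = (1/det)·[[d,-b],[-c,a]]
det = -1·-1 - -2·3 = 7
Inverse = (1/7)·[[-1, 2], [-3, -1]]
        = [[-1/7, 2/7], [-3/7, -1/7]]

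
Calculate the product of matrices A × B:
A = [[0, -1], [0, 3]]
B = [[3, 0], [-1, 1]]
[[1, -1], [-3, 3]]

Matrix multiplication:
C[0][0] = 0×3 + -1×-1 = 1
C[0][1] = 0×0 + -1×1 = -1
C[1][0] = 0×3 + 3×-1 = -3
C[1][1] = 0×0 + 3×1 = 3
Result: [[1, -1], [-3, 3]]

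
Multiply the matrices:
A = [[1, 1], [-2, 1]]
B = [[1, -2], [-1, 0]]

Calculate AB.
[[0, -2], [-3, 4]]

Each entry (i,j) of AB = sum over k of A[i][k]*B[k][j].
(AB)[0][0] = (1)*(1) + (1)*(-1) = 0
(AB)[0][1] = (1)*(-2) + (1)*(0) = -2
(AB)[1][0] = (-2)*(1) + (1)*(-1) = -3
(AB)[1][1] = (-2)*(-2) + (1)*(0) = 4
AB = [[0, -2], [-3, 4]]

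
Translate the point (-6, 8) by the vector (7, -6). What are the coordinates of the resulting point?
(1, 2)

Translation by (7, -6):
x' = -6 + 7 = 1
y' = 8 + -6 = 2
Homogeneous matrix: [[1, 0, 7], [0, 1, -6], [0, 0, 1]]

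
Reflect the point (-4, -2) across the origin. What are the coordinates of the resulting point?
(4, 2)

Reflection across origin: (-4, -2) → (4, 2)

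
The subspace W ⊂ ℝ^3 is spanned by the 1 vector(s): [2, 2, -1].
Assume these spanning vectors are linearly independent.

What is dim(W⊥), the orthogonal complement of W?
dim(W⊥) = 2

For any subspace W of ℝ^n, dim(W) + dim(W⊥) = n (the whole-space dimension).
Here the given 1 vectors are linearly independent, so dim(W) = 1.
Thus dim(W⊥) = n - dim(W) = 3 - 1 = 2.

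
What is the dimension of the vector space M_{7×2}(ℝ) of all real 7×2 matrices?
Dimension = 14

A real 7×2 matrix is determined by its 7·2 = 14 independent entries.
A standard basis is {E_ij : 1 ≤ i ≤ 7, 1 ≤ j ≤ 2}, where E_ij has a 1 in position (i, j) and 0 elsewhere — there are 14 such matrices, and they are linearly independent and span M_{7×2}(ℝ).
Therefore dim(M_{7×2}(ℝ)) = 14.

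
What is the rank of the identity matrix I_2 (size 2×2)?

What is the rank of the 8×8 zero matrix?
rank(I_2) = 2, rank(0) = 0

The identity I_2 has 2 columns that are the standard basis vectors e_1, …, e_2. These are linearly independent, so all 2 columns are pivots and rank(I_2) = 2.
The 8×8 zero matrix has every entry zero, so every row is the zero row and there are no pivots; rank(0) = 0.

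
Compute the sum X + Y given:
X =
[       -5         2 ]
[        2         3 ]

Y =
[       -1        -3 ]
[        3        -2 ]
X + Y =
[       -6        -1 ]
[        5         1 ]

Matrix addition is elementwise: (X+Y)[i][j] = X[i][j] + Y[i][j].
  (X+Y)[0][0] = (-5) + (-1) = -6
  (X+Y)[0][1] = (2) + (-3) = -1
  (X+Y)[1][0] = (2) + (3) = 5
  (X+Y)[1][1] = (3) + (-2) = 1
X + Y =
[       -6        -1 ]
[        5         1 ]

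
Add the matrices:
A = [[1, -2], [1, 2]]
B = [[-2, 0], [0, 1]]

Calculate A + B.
[[-1, -2], [1, 3]]

Add corresponding elements:
(1)+(-2)=-1
(-2)+(0)=-2
(1)+(0)=1
(2)+(1)=3
A + B = [[-1, -2], [1, 3]]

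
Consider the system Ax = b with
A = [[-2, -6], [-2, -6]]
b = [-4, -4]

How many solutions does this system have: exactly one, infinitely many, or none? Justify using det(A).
Infinitely many solutions

det(A) = (-2)*(-6) - (-6)*(-2) = 0, so A is singular (column 2 is 3 times column 1).
b = [-4, -4] = 2 * column 1 of A, so b lies in the column space of A.
A singular matrix whose right-hand side is in its column space gives a 1-parameter family of solutions — infinitely many.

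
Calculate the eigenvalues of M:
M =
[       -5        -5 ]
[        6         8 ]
λ = -2, 5

Solve det(M - λI) = 0. For a 2×2 matrix the characteristic equation is λ² - (trace)λ + det = 0.
trace(M) = a + d = -5 + 8 = 3.
det(M) = a*d - b*c = (-5)*(8) - (-5)*(6) = -40 + 30 = -10.
Characteristic equation: λ² - (3)λ + (-10) = 0.
Discriminant = (3)² - 4*(-10) = 9 + 40 = 49.
λ = (3 ± √49) / 2 = (3 ± 7) / 2 = -2, 5.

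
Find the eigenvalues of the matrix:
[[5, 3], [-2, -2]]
λ = -1 and λ = 4

Characteristic equation: det(A - λI) = 0
λ² - (trace)λ + (det) = 0
λ² - (3)λ + (-4) = 0
λ² - 3λ - 4 = 0
Solving: λ = -1, 4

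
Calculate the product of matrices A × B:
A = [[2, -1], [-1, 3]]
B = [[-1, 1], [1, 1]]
[[-3, 1], [4, 2]]

Matrix multiplication:
C[0][0] = 2×-1 + -1×1 = -3
C[0][1] = 2×1 + -1×1 = 1
C[1][0] = -1×-1 + 3×1 = 4
C[1][1] = -1×1 + 3×1 = 2
Result: [[-3, 1], [4, 2]]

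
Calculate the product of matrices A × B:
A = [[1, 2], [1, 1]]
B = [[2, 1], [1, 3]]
[[4, 7], [3, 4]]

Matrix multiplication:
C[0][0] = 1×2 + 2×1 = 4
C[0][1] = 1×1 + 2×3 = 7
C[1][0] = 1×2 + 1×1 = 3
C[1][1] = 1×1 + 1×3 = 4
Result: [[4, 7], [3, 4]]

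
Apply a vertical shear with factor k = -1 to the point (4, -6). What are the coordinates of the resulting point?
(4, -10)

Shear matrix for vertical shear with factor k = -1:
[[1, 0], [-1, 1]]
Result: (4, -6) → (4, -10)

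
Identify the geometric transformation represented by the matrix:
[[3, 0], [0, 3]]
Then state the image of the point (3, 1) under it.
uniform scaling by factor 3; image of (3, 1) is (9, 3)

This is a diagonal matrix with equal entries 3, so it scales both axes by the same factor 3.
The matrix [[3, 0], [0, 3]] represents: uniform scaling by factor 3.
Applying it to (3, 1): [3·3 + 0·1, 0·3 + 3·1] = (9, 3).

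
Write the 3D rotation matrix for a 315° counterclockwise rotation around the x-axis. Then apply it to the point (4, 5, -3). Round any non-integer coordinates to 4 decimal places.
R = [[1, 0, 0], [0, √2/2, √2/2], [0, -√2/2, √2/2]]; R·(4, 5, -3) = (4.0000, 1.4142, -5.6569)

Rotation matrix for 315° around x-axis:
cos(315°) = √2/2, sin(315°) = -√2/2
R = [[1, 0, 0], [0, √2/2, √2/2], [0, -√2/2, √2/2]]
Apply to (4, 5, -3): R·[4, 5, -3]ᵀ = (4.0000, 1.4142, -5.6569)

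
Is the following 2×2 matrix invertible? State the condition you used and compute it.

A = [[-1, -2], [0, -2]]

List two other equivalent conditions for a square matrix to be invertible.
Yes, invertible; det(A) = 2 ≠ 0. Equivalent conditions: rank(A) = 2; Ax = 0 has only the trivial solution; 0 is not an eigenvalue; the columns of A are linearly independent.

To check invertibility, compute det(A).
The given matrix is triangular, so det(A) equals the product of its diagonal entries = 2 ≠ 0.
Since det(A) ≠ 0, A is invertible.
Equivalent conditions for a square matrix A to be invertible:
- rank(A) = 2 (full rank).
- The homogeneous system Ax = 0 has only the trivial solution x = 0.
- 0 is not an eigenvalue of A.
- The columns (equivalently rows) of A are linearly independent.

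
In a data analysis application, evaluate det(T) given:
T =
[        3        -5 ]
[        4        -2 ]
det(T) = 14

For a 2×2 matrix [[a, b], [c, d]], det = a*d - b*c.
det(T) = (3)*(-2) - (-5)*(4) = -6 + 20 = 14.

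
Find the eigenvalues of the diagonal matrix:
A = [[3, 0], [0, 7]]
λ₁ = 3, λ₂ = 7

The characteristic polynomial of A is det(A - λI) = (3 - λ)(7 - λ) = 0.
The roots are λ = 3 and λ = 7, so the eigenvalues are the diagonal entries.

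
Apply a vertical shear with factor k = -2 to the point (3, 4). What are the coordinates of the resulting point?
(3, -2)

Shear matrix for vertical shear with factor k = -2:
[[1, 0], [-2, 1]]
Result: (3, 4) → (3, -2)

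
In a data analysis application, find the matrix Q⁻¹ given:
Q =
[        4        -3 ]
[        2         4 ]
det(Q) = 22
Q⁻¹ =
[     2/11      3/22 ]
[    -1/11      2/11 ]

For a 2×2 matrix Q = [[a, b], [c, d]] with det(Q) ≠ 0, Q⁻¹ = (1/det(Q)) * [[d, -b], [-c, a]].
det(Q) = (4)*(4) - (-3)*(2) = 16 + 6 = 22.
Q⁻¹ = (1/22) * [[4, 3], [-2, 4]].
Dividing each entry by 22 and reducing:
Q⁻¹ =
[     2/11      3/22 ]
[    -1/11      2/11 ]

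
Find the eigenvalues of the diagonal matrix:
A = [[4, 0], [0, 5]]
λ₁ = 4, λ₂ = 5

The characteristic polynomial of A is det(A - λI) = (4 - λ)(5 - λ) = 0.
The roots are λ = 4 and λ = 5, so the eigenvalues are the diagonal entries.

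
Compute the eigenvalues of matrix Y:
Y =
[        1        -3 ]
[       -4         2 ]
λ = -2, 5

Solve det(Y - λI) = 0. For a 2×2 matrix the characteristic equation is λ² - (trace)λ + det = 0.
trace(Y) = a + d = 1 + 2 = 3.
det(Y) = a*d - b*c = (1)*(2) - (-3)*(-4) = 2 - 12 = -10.
Characteristic equation: λ² - (3)λ + (-10) = 0.
Discriminant = (3)² - 4*(-10) = 9 + 40 = 49.
λ = (3 ± √49) / 2 = (3 ± 7) / 2 = -2, 5.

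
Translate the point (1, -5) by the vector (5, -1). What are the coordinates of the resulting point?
(6, -6)

Translation by (5, -1):
x' = 1 + 5 = 6
y' = -5 + -1 = -6
Homogeneous matrix: [[1, 0, 5], [0, 1, -1], [0, 0, 1]]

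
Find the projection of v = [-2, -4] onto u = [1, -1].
[1, -1]

The projection of v onto u is proj_u(v) = ((v·u) / (u·u)) · u.
v·u = (-2)*(1) + (-4)*(-1) = 2.
u·u = (1)*(1) + (-1)*(-1) = 2.
coefficient = 2 / 2 = 1.
proj_u(v) = 1 · [1, -1] = [1, -1].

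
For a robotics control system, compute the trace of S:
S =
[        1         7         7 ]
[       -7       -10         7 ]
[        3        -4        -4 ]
tr(S) = 1 - 10 - 4 = -13

The trace of a square matrix is the sum of its diagonal entries.
Diagonal entries of S: S[0][0] = 1, S[1][1] = -10, S[2][2] = -4.
tr(S) = 1 - 10 - 4 = -13.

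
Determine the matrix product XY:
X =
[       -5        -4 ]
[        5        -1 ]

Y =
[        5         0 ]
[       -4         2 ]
XY =
[       -9        -8 ]
[       29        -2 ]

Matrix multiplication: (XY)[i][j] = sum over k of X[i][k] * Y[k][j].
  (XY)[0][0] = (-5)*(5) + (-4)*(-4) = -9
  (XY)[0][1] = (-5)*(0) + (-4)*(2) = -8
  (XY)[1][0] = (5)*(5) + (-1)*(-4) = 29
  (XY)[1][1] = (5)*(0) + (-1)*(2) = -2
XY =
[       -9        -8 ]
[       29        -2 ]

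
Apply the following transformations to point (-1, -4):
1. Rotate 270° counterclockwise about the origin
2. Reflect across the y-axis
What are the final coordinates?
(4, 1)

Step 1: Rotate 270° → (-4, 1)
Step 2: Reflect across the y-axis → (4, 1)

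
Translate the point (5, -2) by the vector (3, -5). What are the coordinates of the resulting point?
(8, -7)

Translation by (3, -5):
x' = 5 + 3 = 8
y' = -2 + -5 = -7
Homogeneous matrix: [[1, 0, 3], [0, 1, -5], [0, 0, 1]]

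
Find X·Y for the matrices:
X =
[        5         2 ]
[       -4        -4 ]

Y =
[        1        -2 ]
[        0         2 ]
XY =
[        5        -6 ]
[       -4         0 ]

Matrix multiplication: (XY)[i][j] = sum over k of X[i][k] * Y[k][j].
  (XY)[0][0] = (5)*(1) + (2)*(0) = 5
  (XY)[0][1] = (5)*(-2) + (2)*(2) = -6
  (XY)[1][0] = (-4)*(1) + (-4)*(0) = -4
  (XY)[1][1] = (-4)*(-2) + (-4)*(2) = 0
XY =
[        5        -6 ]
[       -4         0 ]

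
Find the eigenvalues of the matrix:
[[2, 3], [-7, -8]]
λ = -5 and λ = -1

Characteristic equation: det(A - λI) = 0
λ² - (trace)λ + (det) = 0
λ² - (-6)λ + (5) = 0
λ² + 6λ + 5 = 0
Solving: λ = -5, -1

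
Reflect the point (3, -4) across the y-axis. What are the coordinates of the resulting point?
(-3, -4)

Reflection across y-axis: (3, -4) → (-3, -4)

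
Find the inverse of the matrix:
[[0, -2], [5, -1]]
[[-1/10, 1/5], [-1/2, 0]]

For [[a,b],[c,d]], inverse = (1/det)·[[d,-b],[-c,a]]
det = 0·-1 - -2·5 = 10
Inverse = (1/10)·[[-1, 2], [-5, 0]]
        = [[-1/10, 1/5], [-1/2, 0]]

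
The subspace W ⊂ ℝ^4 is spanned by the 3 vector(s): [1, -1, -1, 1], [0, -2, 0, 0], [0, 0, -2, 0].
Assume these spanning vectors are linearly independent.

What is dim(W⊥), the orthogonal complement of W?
dim(W⊥) = 1

For any subspace W of ℝ^n, dim(W) + dim(W⊥) = n (the whole-space dimension).
Here the given 3 vectors are linearly independent, so dim(W) = 3.
Thus dim(W⊥) = n - dim(W) = 4 - 3 = 1.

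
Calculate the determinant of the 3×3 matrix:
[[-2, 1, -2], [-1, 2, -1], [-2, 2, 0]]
-6

Expansion along first row:
det = -2·det([[2,-1],[2,0]]) - 1·det([[-1,-1],[-2,0]]) + -2·det([[-1,2],[-2,2]])
    = -2·(2·0 - -1·2) - 1·(-1·0 - -1·-2) + -2·(-1·2 - 2·-2)
    = -2·2 - 1·-2 + -2·2
    = -4 + 2 + -4 = -6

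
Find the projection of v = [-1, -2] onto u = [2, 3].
[-16/13, -24/13]

The projection of v onto u is proj_u(v) = ((v·u) / (u·u)) · u.
v·u = (-1)*(2) + (-2)*(3) = -8.
u·u = (2)*(2) + (3)*(3) = 13.
coefficient = -8 / 13 = -8/13.
proj_u(v) = -8/13 · [2, 3] = [-16/13, -24/13].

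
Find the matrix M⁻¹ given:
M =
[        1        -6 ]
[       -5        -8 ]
det(M) = -38
M⁻¹ =
[     4/19     -3/19 ]
[    -5/38     -1/38 ]

For a 2×2 matrix M = [[a, b], [c, d]] with det(M) ≠ 0, M⁻¹ = (1/det(M)) * [[d, -b], [-c, a]].
det(M) = (1)*(-8) - (-6)*(-5) = -8 - 30 = -38.
M⁻¹ = (1/-38) * [[-8, 6], [5, 1]].
Dividing each entry by -38 and reducing:
M⁻¹ =
[     4/19     -3/19 ]
[    -5/38     -1/38 ]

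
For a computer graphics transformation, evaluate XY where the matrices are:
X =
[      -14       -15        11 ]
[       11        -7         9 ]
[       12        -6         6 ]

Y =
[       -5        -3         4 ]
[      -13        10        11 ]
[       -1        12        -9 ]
XY =
[      254        24      -320 ]
[       27         5      -114 ]
[       12       -24       -72 ]

Matrix multiplication: (XY)[i][j] = sum over k of X[i][k] * Y[k][j].
  (XY)[0][0] = (-14)*(-5) + (-15)*(-13) + (11)*(-1) = 254
  (XY)[0][1] = (-14)*(-3) + (-15)*(10) + (11)*(12) = 24
  (XY)[0][2] = (-14)*(4) + (-15)*(11) + (11)*(-9) = -320
  (XY)[1][0] = (11)*(-5) + (-7)*(-13) + (9)*(-1) = 27
  (XY)[1][1] = (11)*(-3) + (-7)*(10) + (9)*(12) = 5
  (XY)[1][2] = (11)*(4) + (-7)*(11) + (9)*(-9) = -114
  (XY)[2][0] = (12)*(-5) + (-6)*(-13) + (6)*(-1) = 12
  (XY)[2][1] = (12)*(-3) + (-6)*(10) + (6)*(12) = -24
  (XY)[2][2] = (12)*(4) + (-6)*(11) + (6)*(-9) = -72
XY =
[      254        24      -320 ]
[       27         5      -114 ]
[       12       -24       -72 ]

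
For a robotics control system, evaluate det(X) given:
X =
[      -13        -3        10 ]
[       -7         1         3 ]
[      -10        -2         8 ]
det(X) = -20

Expand along row 0 (cofactor expansion): det(X) = a*(e*i - f*h) - b*(d*i - f*g) + c*(d*h - e*g), where the 3×3 is [[a, b, c], [d, e, f], [g, h, i]].
Minor M_00 = (1)*(8) - (3)*(-2) = 8 + 6 = 14.
Minor M_01 = (-7)*(8) - (3)*(-10) = -56 + 30 = -26.
Minor M_02 = (-7)*(-2) - (1)*(-10) = 14 + 10 = 24.
det(X) = (-13)*(14) - (-3)*(-26) + (10)*(24) = -182 - 78 + 240 = -20.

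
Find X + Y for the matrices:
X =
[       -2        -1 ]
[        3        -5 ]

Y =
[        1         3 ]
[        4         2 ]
X + Y =
[       -1         2 ]
[        7        -3 ]

Matrix addition is elementwise: (X+Y)[i][j] = X[i][j] + Y[i][j].
  (X+Y)[0][0] = (-2) + (1) = -1
  (X+Y)[0][1] = (-1) + (3) = 2
  (X+Y)[1][0] = (3) + (4) = 7
  (X+Y)[1][1] = (-5) + (2) = -3
X + Y =
[       -1         2 ]
[        7        -3 ]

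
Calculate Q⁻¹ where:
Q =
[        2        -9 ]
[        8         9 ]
det(Q) = 90
Q⁻¹ =
[     1/10      1/10 ]
[    -4/45      1/45 ]

For a 2×2 matrix Q = [[a, b], [c, d]] with det(Q) ≠ 0, Q⁻¹ = (1/det(Q)) * [[d, -b], [-c, a]].
det(Q) = (2)*(9) - (-9)*(8) = 18 + 72 = 90.
Q⁻¹ = (1/90) * [[9, 9], [-8, 2]].
Dividing each entry by 90 and reducing:
Q⁻¹ =
[     1/10      1/10 ]
[    -4/45      1/45 ]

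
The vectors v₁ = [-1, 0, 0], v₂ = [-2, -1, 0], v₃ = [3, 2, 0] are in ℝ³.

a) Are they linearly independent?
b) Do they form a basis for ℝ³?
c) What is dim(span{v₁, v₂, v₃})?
Not independent, not a basis, dim(span) = 2

Check whether v₃ can be written as a linear combination of v₁ and v₂.
v₃ = (1)·v₁ + (-2)·v₂ = [3, 2, 0], so the three vectors are linearly dependent.
Thus they do not form a basis for ℝ³, and dim(span{v₁, v₂, v₃}) = 2 (spanned by v₁ and v₂).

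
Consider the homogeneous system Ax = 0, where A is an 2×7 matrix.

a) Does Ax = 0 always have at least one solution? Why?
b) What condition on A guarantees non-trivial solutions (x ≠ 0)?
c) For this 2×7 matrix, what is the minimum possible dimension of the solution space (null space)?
a) Yes, x = 0 is always a solution. b) When A has linearly dependent columns (rank < n). c) Minimum nullity = 5.

a) x = 0 satisfies A·0 = 0, so the zero vector is always a solution.
b) Non-trivial solutions exist iff the columns of A are linearly dependent, equivalently rank(A) < n (the number of columns).
c) By rank-nullity, rank(A) + nullity(A) = n = 7. Since A has only 2 rows, rank(A) ≤ 2, so nullity(A) ≥ 7 - 2 = 5.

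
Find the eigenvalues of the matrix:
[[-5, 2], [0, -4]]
λ = -5 and λ = -4

Characteristic equation: det(A - λI) = 0
λ² - (trace)λ + (det) = 0
λ² - (-9)λ + (20) = 0
λ² + 9λ + 20 = 0
Solving: λ = -5, -4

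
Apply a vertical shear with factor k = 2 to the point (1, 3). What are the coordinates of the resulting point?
(1, 5)

Shear matrix for vertical shear with factor k = 2:
[[1, 0], [2, 1]]
Result: (1, 3) → (1, 5)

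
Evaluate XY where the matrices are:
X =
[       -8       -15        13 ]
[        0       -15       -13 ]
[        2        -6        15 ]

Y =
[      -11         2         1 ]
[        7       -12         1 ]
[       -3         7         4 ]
XY =
[      -56       255        29 ]
[      -66        89       -67 ]
[     -109       181        56 ]

Matrix multiplication: (XY)[i][j] = sum over k of X[i][k] * Y[k][j].
  (XY)[0][0] = (-8)*(-11) + (-15)*(7) + (13)*(-3) = -56
  (XY)[0][1] = (-8)*(2) + (-15)*(-12) + (13)*(7) = 255
  (XY)[0][2] = (-8)*(1) + (-15)*(1) + (13)*(4) = 29
  (XY)[1][0] = (0)*(-11) + (-15)*(7) + (-13)*(-3) = -66
  (XY)[1][1] = (0)*(2) + (-15)*(-12) + (-13)*(7) = 89
  (XY)[1][2] = (0)*(1) + (-15)*(1) + (-13)*(4) = -67
  (XY)[2][0] = (2)*(-11) + (-6)*(7) + (15)*(-3) = -109
  (XY)[2][1] = (2)*(2) + (-6)*(-12) + (15)*(7) = 181
  (XY)[2][2] = (2)*(1) + (-6)*(1) + (15)*(4) = 56
XY =
[      -56       255        29 ]
[      -66        89       -67 ]
[     -109       181        56 ]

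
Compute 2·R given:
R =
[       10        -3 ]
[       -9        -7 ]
2R =
[       20        -6 ]
[      -18       -14 ]

Scalar multiplication is elementwise: (2R)[i][j] = 2 * R[i][j].
  (2R)[0][0] = 2 * (10) = 20
  (2R)[0][1] = 2 * (-3) = -6
  (2R)[1][0] = 2 * (-9) = -18
  (2R)[1][1] = 2 * (-7) = -14
2R =
[       20        -6 ]
[      -18       -14 ]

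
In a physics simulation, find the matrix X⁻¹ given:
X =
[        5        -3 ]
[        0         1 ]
det(X) = 5
X⁻¹ =
[      1/5       3/5 ]
[        0         1 ]

For a 2×2 matrix X = [[a, b], [c, d]] with det(X) ≠ 0, X⁻¹ = (1/det(X)) * [[d, -b], [-c, a]].
det(X) = (5)*(1) - (-3)*(0) = 5 - 0 = 5.
X⁻¹ = (1/5) * [[1, 3], [0, 5]].
Dividing each entry by 5 and reducing:
X⁻¹ =
[      1/5       3/5 ]
[        0         1 ]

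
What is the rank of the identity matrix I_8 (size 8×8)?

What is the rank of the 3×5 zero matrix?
rank(I_8) = 8, rank(0) = 0

The identity I_8 has 8 columns that are the standard basis vectors e_1, …, e_8. These are linearly independent, so all 8 columns are pivots and rank(I_8) = 8.
The 3×5 zero matrix has every entry zero, so every row is the zero row and there are no pivots; rank(0) = 0.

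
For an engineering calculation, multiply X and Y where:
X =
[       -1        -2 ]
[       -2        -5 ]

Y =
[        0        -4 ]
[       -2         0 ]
XY =
[        4         4 ]
[       10         8 ]

Matrix multiplication: (XY)[i][j] = sum over k of X[i][k] * Y[k][j].
  (XY)[0][0] = (-1)*(0) + (-2)*(-2) = 4
  (XY)[0][1] = (-1)*(-4) + (-2)*(0) = 4
  (XY)[1][0] = (-2)*(0) + (-5)*(-2) = 10
  (XY)[1][1] = (-2)*(-4) + (-5)*(0) = 8
XY =
[        4         4 ]
[       10         8 ]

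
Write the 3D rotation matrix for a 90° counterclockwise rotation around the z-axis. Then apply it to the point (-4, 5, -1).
R = [[0, -1, 0], [1, 0, 0], [0, 0, 1]]; R·(-4, 5, -1) = (-5, -4, -1)

Rotation matrix for 90° around z-axis:
cos(90°) = 0, sin(90°) = 1
R = [[0, -1, 0], [1, 0, 0], [0, 0, 1]]
Apply to (-4, 5, -1): R·[-4, 5, -1]ᵀ = (-5, -4, -1)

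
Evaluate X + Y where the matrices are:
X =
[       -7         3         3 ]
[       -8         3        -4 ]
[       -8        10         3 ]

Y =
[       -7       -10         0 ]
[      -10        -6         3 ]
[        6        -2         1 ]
X + Y =
[      -14        -7         3 ]
[      -18        -3        -1 ]
[       -2         8         4 ]

Matrix addition is elementwise: (X+Y)[i][j] = X[i][j] + Y[i][j].
  (X+Y)[0][0] = (-7) + (-7) = -14
  (X+Y)[0][1] = (3) + (-10) = -7
  (X+Y)[0][2] = (3) + (0) = 3
  (X+Y)[1][0] = (-8) + (-10) = -18
  (X+Y)[1][1] = (3) + (-6) = -3
  (X+Y)[1][2] = (-4) + (3) = -1
  (X+Y)[2][0] = (-8) + (6) = -2
  (X+Y)[2][1] = (10) + (-2) = 8
  (X+Y)[2][2] = (3) + (1) = 4
X + Y =
[      -14        -7         3 ]
[      -18        -3        -1 ]
[       -2         8         4 ]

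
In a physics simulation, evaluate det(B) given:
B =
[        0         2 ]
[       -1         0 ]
det(B) = 2

For a 2×2 matrix [[a, b], [c, d]], det = a*d - b*c.
det(B) = (0)*(0) - (2)*(-1) = 0 + 2 = 2.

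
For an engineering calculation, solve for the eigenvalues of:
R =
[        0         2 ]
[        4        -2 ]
λ = -4, 2

Solve det(R - λI) = 0. For a 2×2 matrix the characteristic equation is λ² - (trace)λ + det = 0.
trace(R) = a + d = 0 - 2 = -2.
det(R) = a*d - b*c = (0)*(-2) - (2)*(4) = 0 - 8 = -8.
Characteristic equation: λ² - (-2)λ + (-8) = 0.
Discriminant = (-2)² - 4*(-8) = 4 + 32 = 36.
λ = (-2 ± √36) / 2 = (-2 ± 6) / 2 = -4, 2.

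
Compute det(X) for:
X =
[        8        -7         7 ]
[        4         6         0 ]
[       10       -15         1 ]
det(X) = -764

Expand along row 0 (cofactor expansion): det(X) = a*(e*i - f*h) - b*(d*i - f*g) + c*(d*h - e*g), where the 3×3 is [[a, b, c], [d, e, f], [g, h, i]].
Minor M_00 = (6)*(1) - (0)*(-15) = 6 - 0 = 6.
Minor M_01 = (4)*(1) - (0)*(10) = 4 - 0 = 4.
Minor M_02 = (4)*(-15) - (6)*(10) = -60 - 60 = -120.
det(X) = (8)*(6) - (-7)*(4) + (7)*(-120) = 48 + 28 - 840 = -764.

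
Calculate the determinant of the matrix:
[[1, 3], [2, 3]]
-3

For a 2×2 matrix [[a, b], [c, d]], det = ad - bc
det = (1)(3) - (3)(2) = 3 - 6 = -3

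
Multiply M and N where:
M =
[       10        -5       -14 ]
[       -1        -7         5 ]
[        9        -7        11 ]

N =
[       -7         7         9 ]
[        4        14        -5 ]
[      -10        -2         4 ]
MN =
[       50        28        59 ]
[      -71      -115        46 ]
[     -201       -57       160 ]

Matrix multiplication: (MN)[i][j] = sum over k of M[i][k] * N[k][j].
  (MN)[0][0] = (10)*(-7) + (-5)*(4) + (-14)*(-10) = 50
  (MN)[0][1] = (10)*(7) + (-5)*(14) + (-14)*(-2) = 28
  (MN)[0][2] = (10)*(9) + (-5)*(-5) + (-14)*(4) = 59
  (MN)[1][0] = (-1)*(-7) + (-7)*(4) + (5)*(-10) = -71
  (MN)[1][1] = (-1)*(7) + (-7)*(14) + (5)*(-2) = -115
  (MN)[1][2] = (-1)*(9) + (-7)*(-5) + (5)*(4) = 46
  (MN)[2][0] = (9)*(-7) + (-7)*(4) + (11)*(-10) = -201
  (MN)[2][1] = (9)*(7) + (-7)*(14) + (11)*(-2) = -57
  (MN)[2][2] = (9)*(9) + (-7)*(-5) + (11)*(4) = 160
MN =
[       50        28        59 ]
[      -71      -115        46 ]
[     -201       -57       160 ]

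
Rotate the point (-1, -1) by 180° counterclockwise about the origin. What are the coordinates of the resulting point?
(1, 1)

Rotation matrix R(θ) = [[cos θ, -sin θ], [sin θ, cos θ]]; for θ = 180°:
R = [[-1, 0], [0, -1]]
Result: R × [-1, -1]ᵀ = [-1·-1 + (0)·-1, 0·-1 + (-1)·-1]ᵀ = (1, 1)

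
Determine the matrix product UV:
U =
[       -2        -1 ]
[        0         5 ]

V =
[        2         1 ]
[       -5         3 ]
UV =
[        1        -5 ]
[      -25        15 ]

Matrix multiplication: (UV)[i][j] = sum over k of U[i][k] * V[k][j].
  (UV)[0][0] = (-2)*(2) + (-1)*(-5) = 1
  (UV)[0][1] = (-2)*(1) + (-1)*(3) = -5
  (UV)[1][0] = (0)*(2) + (5)*(-5) = -25
  (UV)[1][1] = (0)*(1) + (5)*(3) = 15
UV =
[        1        -5 ]
[      -25        15 ]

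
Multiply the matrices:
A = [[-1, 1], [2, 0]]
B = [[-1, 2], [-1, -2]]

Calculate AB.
[[0, -4], [-2, 4]]

Each entry (i,j) of AB = sum over k of A[i][k]*B[k][j].
(AB)[0][0] = (-1)*(-1) + (1)*(-1) = 0
(AB)[0][1] = (-1)*(2) + (1)*(-2) = -4
(AB)[1][0] = (2)*(-1) + (0)*(-1) = -2
(AB)[1][1] = (2)*(2) + (0)*(-2) = 4
AB = [[0, -4], [-2, 4]]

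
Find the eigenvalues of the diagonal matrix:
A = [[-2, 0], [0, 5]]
λ₁ = -2, λ₂ = 5

The characteristic polynomial of A is det(A - λI) = (-2 - λ)(5 - λ) = 0.
The roots are λ = -2 and λ = 5, so the eigenvalues are the diagonal entries.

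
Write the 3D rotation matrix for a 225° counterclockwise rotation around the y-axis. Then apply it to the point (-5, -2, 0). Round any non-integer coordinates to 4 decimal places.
R = [[-√2/2, 0, -√2/2], [0, 1, 0], [√2/2, 0, -√2/2]]; R·(-5, -2, 0) = (3.5355, -2.0000, -3.5355)

Rotation matrix for 225° around y-axis:
cos(225°) = -√2/2, sin(225°) = -√2/2
R = [[-√2/2, 0, -√2/2], [0, 1, 0], [√2/2, 0, -√2/2]]
Apply to (-5, -2, 0): R·[-5, -2, 0]ᵀ = (3.5355, -2.0000, -3.5355)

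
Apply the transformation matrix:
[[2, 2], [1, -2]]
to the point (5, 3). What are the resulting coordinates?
(16, -1)

Matrix multiplication:
[[2, 2], [1, -2]] × [5, 3]ᵀ
= [2×5 + 2×3, 1×5 + -2×3]ᵀ
= [16.0000, -1.0000]ᵀ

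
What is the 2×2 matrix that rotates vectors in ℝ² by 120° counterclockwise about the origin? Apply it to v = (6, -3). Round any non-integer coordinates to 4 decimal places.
R = [[-1/2, -√3/2], [√3/2, -1/2]]; R·v = (-0.4019, 6.6962)

A counterclockwise rotation by angle θ in ℝ² has matrix R(θ) = [[cos θ, -sin θ], [sin θ, cos θ]].
For θ = 120°: cos θ = -1/2, sin θ = √3/2.
R(120°) = [[-1/2, -√3/2], [√3/2, -1/2]].
R·v = [-1/2·6 + (-√3/2)·-3, √3/2·6 + -1/2·-3] = (-0.4019, 6.6962).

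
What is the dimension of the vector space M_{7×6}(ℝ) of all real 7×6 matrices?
Dimension = 42

A real 7×6 matrix is determined by its 7·6 = 42 independent entries.
A standard basis is {E_ij : 1 ≤ i ≤ 7, 1 ≤ j ≤ 6}, where E_ij has a 1 in position (i, j) and 0 elsewhere — there are 42 such matrices, and they are linearly independent and span M_{7×6}(ℝ).
Therefore dim(M_{7×6}(ℝ)) = 42.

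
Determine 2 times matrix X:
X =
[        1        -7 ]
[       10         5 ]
2X =
[        2       -14 ]
[       20        10 ]

Scalar multiplication is elementwise: (2X)[i][j] = 2 * X[i][j].
  (2X)[0][0] = 2 * (1) = 2
  (2X)[0][1] = 2 * (-7) = -14
  (2X)[1][0] = 2 * (10) = 20
  (2X)[1][1] = 2 * (5) = 10
2X =
[        2       -14 ]
[       20        10 ]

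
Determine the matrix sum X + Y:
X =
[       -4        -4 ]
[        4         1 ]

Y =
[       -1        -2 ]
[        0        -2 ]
X + Y =
[       -5        -6 ]
[        4        -1 ]

Matrix addition is elementwise: (X+Y)[i][j] = X[i][j] + Y[i][j].
  (X+Y)[0][0] = (-4) + (-1) = -5
  (X+Y)[0][1] = (-4) + (-2) = -6
  (X+Y)[1][0] = (4) + (0) = 4
  (X+Y)[1][1] = (1) + (-2) = -1
X + Y =
[       -5        -6 ]
[        4        -1 ]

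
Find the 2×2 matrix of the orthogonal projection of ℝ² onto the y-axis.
[[0, 0], [0, 1]]

The orthogonal projection onto the line spanned by a nonzero vector u = (a, b) has matrix P = (u uᵀ) / (uᵀ u) = (1/(a² + b²)) · [[a², ab], [ab, b²]].
Here u = (0, 1), so a² + b² = 0 + 1 = 1.
P = (1/1) · [[0, 0], [0, 1]] = [[0, 0], [0, 1]].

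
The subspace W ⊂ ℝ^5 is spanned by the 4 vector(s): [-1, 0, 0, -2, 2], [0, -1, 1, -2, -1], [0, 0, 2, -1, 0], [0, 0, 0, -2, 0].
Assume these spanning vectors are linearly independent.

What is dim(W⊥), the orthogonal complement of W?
dim(W⊥) = 1

For any subspace W of ℝ^n, dim(W) + dim(W⊥) = n (the whole-space dimension).
Here the given 4 vectors are linearly independent, so dim(W) = 4.
Thus dim(W⊥) = n - dim(W) = 5 - 4 = 1.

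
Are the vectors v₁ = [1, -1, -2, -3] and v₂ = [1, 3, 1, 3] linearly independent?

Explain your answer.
Yes, linearly independent

Two vectors are linearly dependent iff one is a scalar multiple of the other.
No single scalar k satisfies v₂ = k·v₁ (the ratios of corresponding entries disagree), so v₁ and v₂ are linearly independent.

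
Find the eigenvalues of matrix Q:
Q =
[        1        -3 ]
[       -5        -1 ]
λ = -4, 4

Solve det(Q - λI) = 0. For a 2×2 matrix the characteristic equation is λ² - (trace)λ + det = 0.
trace(Q) = a + d = 1 - 1 = 0.
det(Q) = a*d - b*c = (1)*(-1) - (-3)*(-5) = -1 - 15 = -16.
Characteristic equation: λ² - (0)λ + (-16) = 0.
Discriminant = (0)² - 4*(-16) = 0 + 64 = 64.
λ = (0 ± √64) / 2 = (0 ± 8) / 2 = -4, 4.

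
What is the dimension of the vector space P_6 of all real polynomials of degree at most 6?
Dimension = 7

A polynomial of degree at most 6 can be written as a₀ + a₁x + a₂x² + … + a_6x^6, with 7 free coefficients a₀, …, a_6.
The set {1, x, x², …, x^6} is a basis: it spans P_6 (every such polynomial is a linear combination of these) and is linearly independent (a polynomial is zero iff all its coefficients are zero).
Therefore dim(P_6) = 6 + 1 = 7.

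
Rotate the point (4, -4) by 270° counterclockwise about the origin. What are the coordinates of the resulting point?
(-4, -4)

Rotation matrix R(θ) = [[cos θ, -sin θ], [sin θ, cos θ]]; for θ = 270°:
R = [[0, 1], [-1, 0]]
Result: R × [4, -4]ᵀ = [0·4 + (1)·-4, -1·4 + (0)·-4]ᵀ = (-4, -4)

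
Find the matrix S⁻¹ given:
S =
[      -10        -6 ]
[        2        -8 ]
det(S) = 92
S⁻¹ =
[    -2/23      3/46 ]
[    -1/46     -5/46 ]

For a 2×2 matrix S = [[a, b], [c, d]] with det(S) ≠ 0, S⁻¹ = (1/det(S)) * [[d, -b], [-c, a]].
det(S) = (-10)*(-8) - (-6)*(2) = 80 + 12 = 92.
S⁻¹ = (1/92) * [[-8, 6], [-2, -10]].
Dividing each entry by 92 and reducing:
S⁻¹ =
[    -2/23      3/46 ]
[    -1/46     -5/46 ]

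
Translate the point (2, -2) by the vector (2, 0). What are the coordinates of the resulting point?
(4, -2)

Translation by (2, 0):
x' = 2 + 2 = 4
y' = -2 + 0 = -2
Homogeneous matrix: [[1, 0, 2], [0, 1, 0], [0, 0, 1]]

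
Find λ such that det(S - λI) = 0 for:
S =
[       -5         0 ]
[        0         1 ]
λ = -5, 1

Solve det(S - λI) = 0. For a 2×2 matrix the characteristic equation is λ² - (trace)λ + det = 0.
trace(S) = a + d = -5 + 1 = -4.
det(S) = a*d - b*c = (-5)*(1) - (0)*(0) = -5 - 0 = -5.
Characteristic equation: λ² - (-4)λ + (-5) = 0.
Discriminant = (-4)² - 4*(-5) = 16 + 20 = 36.
λ = (-4 ± √36) / 2 = (-4 ± 6) / 2 = -5, 1.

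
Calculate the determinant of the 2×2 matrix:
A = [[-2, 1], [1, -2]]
3

For A = [[a, b], [c, d]], det(A) = a*d - b*c.
det(A) = (-2)*(-2) - (1)*(1) = 4 - 1 = 3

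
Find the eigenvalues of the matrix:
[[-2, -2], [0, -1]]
λ = -2 and λ = -1

Characteristic equation: det(A - λI) = 0
λ² - (trace)λ + (det) = 0
λ² - (-3)λ + (2) = 0
λ² + 3λ + 2 = 0
Solving: λ = -2, -1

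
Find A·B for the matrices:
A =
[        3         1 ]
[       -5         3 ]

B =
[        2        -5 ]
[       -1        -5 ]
AB =
[        5       -20 ]
[      -13        10 ]

Matrix multiplication: (AB)[i][j] = sum over k of A[i][k] * B[k][j].
  (AB)[0][0] = (3)*(2) + (1)*(-1) = 5
  (AB)[0][1] = (3)*(-5) + (1)*(-5) = -20
  (AB)[1][0] = (-5)*(2) + (3)*(-1) = -13
  (AB)[1][1] = (-5)*(-5) + (3)*(-5) = 10
AB =
[        5       -20 ]
[      -13        10 ]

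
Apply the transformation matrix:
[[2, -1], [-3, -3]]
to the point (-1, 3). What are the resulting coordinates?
(-5, -6)

Matrix multiplication:
[[2, -1], [-3, -3]] × [-1, 3]ᵀ
= [2×-1 + -1×3, -3×-1 + -3×3]ᵀ
= [-5.0000, -6.0000]ᵀ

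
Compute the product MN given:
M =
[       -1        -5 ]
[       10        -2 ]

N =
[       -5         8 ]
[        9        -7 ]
MN =
[      -40        27 ]
[      -68        94 ]

Matrix multiplication: (MN)[i][j] = sum over k of M[i][k] * N[k][j].
  (MN)[0][0] = (-1)*(-5) + (-5)*(9) = -40
  (MN)[0][1] = (-1)*(8) + (-5)*(-7) = 27
  (MN)[1][0] = (10)*(-5) + (-2)*(9) = -68
  (MN)[1][1] = (10)*(8) + (-2)*(-7) = 94
MN =
[      -40        27 ]
[      -68        94 ]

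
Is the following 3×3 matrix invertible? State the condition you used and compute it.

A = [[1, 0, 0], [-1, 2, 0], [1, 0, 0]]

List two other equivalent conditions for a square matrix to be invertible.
No, not invertible; det(A) = 0 (two rows are equal, so the rows are linearly dependent). Equivalent conditions (failing for this A): rank(A) < 3; Ax = 0 has non-trivial solutions; 0 is an eigenvalue; the columns are linearly dependent.

To check invertibility, compute det(A).
In this matrix, row 0 and the last row are identical, so one row is a scalar multiple of another and the rows are linearly dependent.
A matrix with linearly dependent rows has det = 0 and is not invertible.
Equivalent failed conditions:
- rank(A) < 3.
- Ax = 0 has non-trivial solutions.
- 0 is an eigenvalue.
- The columns are linearly dependent.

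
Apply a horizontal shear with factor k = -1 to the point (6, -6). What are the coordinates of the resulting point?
(12, -6)

Shear matrix for horizontal shear with factor k = -1:
[[1, -1], [0, 1]]
Result: (6, -6) → (12, -6)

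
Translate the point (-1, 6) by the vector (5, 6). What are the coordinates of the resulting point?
(4, 12)

Translation by (5, 6):
x' = -1 + 5 = 4
y' = 6 + 6 = 12
Homogeneous matrix: [[1, 0, 5], [0, 1, 6], [0, 0, 1]]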